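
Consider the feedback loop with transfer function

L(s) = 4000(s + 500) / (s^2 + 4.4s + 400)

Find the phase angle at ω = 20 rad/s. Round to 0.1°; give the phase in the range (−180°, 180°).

At s = jω = j20:
zero (s+500): 500 + j20 → |·| = √(500²+20²) = √250400 ≈ 500.4, ∠ = arctan(20/500) ≈ 2.29°
quadratic: (j20)² + 4.4·j20 + 400 = 0 + j88 → |·| ≈ 88, ∠ ≈ 90.00°
∠L = 2.29° − 90.00° = -87.71°

-87.7°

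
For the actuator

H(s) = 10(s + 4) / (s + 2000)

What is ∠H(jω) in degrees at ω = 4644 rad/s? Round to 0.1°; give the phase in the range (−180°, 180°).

23.3°

At s = jω = j4644:
zero (s+4): 4 + j4644 → |·| = √(4²+4644²) = √21566752 ≈ 4644, ∠ = arctan(4644/4) ≈ 89.95°
pole (s+2000): 2000 + j4644 → |·| = √(2000²+4644²) = √25566736 ≈ 5056.4, ∠ = arctan(4644/2000) ≈ 66.70°
∠H = 89.95° − 66.70° = 23.25°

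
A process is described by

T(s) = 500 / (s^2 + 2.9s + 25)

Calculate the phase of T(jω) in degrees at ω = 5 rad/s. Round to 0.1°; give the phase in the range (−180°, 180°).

-90.0°

At s = jω = j5:
quadratic: (j5)² + 2.9·j5 + 25 = 0 + j14.5 → |·| ≈ 14.5, ∠ ≈ 90.00°
∠T = 0.00° − 90.00° = -90.00°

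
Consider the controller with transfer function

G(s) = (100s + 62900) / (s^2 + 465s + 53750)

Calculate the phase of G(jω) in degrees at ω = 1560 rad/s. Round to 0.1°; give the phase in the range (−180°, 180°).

-95.0°

Substitute s = j1560:
Numerator: 100(j1560) + 62900 = 62900 + j156000
Denominator: (j1560)^2 + 465(j1560) + 53750 = -2379850 + j725400
|N| = √(62900² + 156000²) ≈ 1.682e+05, ∠N ≈ 68.04°
|D| = √(2379850² + 725400²) ≈ 2.4879e+06, ∠D ≈ 163.05°
∠G = 68.04° − 163.05° = -95.01°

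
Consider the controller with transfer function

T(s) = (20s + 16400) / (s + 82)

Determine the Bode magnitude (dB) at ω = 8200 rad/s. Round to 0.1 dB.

26.1 dB

Substitute s = j8200:
Numerator: 20(j8200) + 16400 = 16400 + j164000
Denominator: (j8200) + 82 = 82 + j8200
|N| = √(16400² + 164000²) ≈ 1.6482e+05, ∠N ≈ 84.29°
|D| = √(82² + 8200²) ≈ 8200.4, ∠D ≈ 89.43°
|T| = 1.6482e+05 / 8200.4 ≈ 20.099
Gain = 20 log₁₀(20.099) ≈ 26.06 dB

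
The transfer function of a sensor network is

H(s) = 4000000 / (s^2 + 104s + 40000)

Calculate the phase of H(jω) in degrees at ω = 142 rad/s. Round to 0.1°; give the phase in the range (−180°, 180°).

At s = jω = j142:
quadratic: (j142)² + 104·j142 + 40000 = 19836 + j14768 → |·| ≈ 24730, ∠ ≈ 36.67°
∠H = 0.00° − 36.67° = -36.67°

-36.7°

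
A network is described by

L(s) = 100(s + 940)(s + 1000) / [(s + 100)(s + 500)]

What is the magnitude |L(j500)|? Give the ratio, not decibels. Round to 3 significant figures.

330

At s = jω = j500:
zero (s+940): 940 + j500 → |·| = √(940²+500²) = √1133600 ≈ 1064.7, ∠ = arctan(500/940) ≈ 28.01°
zero (s+1000): 1000 + j500 → |·| = √(1000²+500²) = √1250000 ≈ 1118, ∠ = arctan(500/1000) ≈ 26.57°
pole (s+100): 100 + j500 → |·| = √(100²+500²) = √260000 ≈ 509.9, ∠ = arctan(500/100) ≈ 78.69°
pole (s+500): 500 + j500 → |·| = √(500²+500²) = √500000 ≈ 707.11, ∠ = arctan(500/500) ≈ 45.00°
|L| = 100 · 1.1903e+06 / 3.6056e+05 ≈ 330.13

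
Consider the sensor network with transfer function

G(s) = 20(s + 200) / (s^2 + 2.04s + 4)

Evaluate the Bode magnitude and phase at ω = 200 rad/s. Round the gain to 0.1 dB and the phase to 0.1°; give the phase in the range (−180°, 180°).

At s = jω = j200:
zero (s+200): 200 + j200 → |·| = √(200²+200²) = √80000 ≈ 282.84, ∠ = arctan(200/200) ≈ 45.00°
quadratic: (j200)² + 2.04·j200 + 4 = -39996 + j408 → |·| ≈ 39998, ∠ ≈ 179.42°
|G| = 20 · 282.84 / 39998 ≈ 0.14143
Gain = 20 log₁₀(0.14143) ≈ -16.99 dB
∠G = 45.00° − 179.42° = -134.42°

-17.0 dB, -134.4°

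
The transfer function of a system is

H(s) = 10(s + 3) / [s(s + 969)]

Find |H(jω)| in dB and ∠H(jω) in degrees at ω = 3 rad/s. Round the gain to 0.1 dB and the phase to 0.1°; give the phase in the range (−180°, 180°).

At s = jω = j3:
zero (s+3): 3 + j3 → |·| = √(3²+3²) = √18 ≈ 4.2426, ∠ = arctan(3/3) ≈ 45.00°
pole (s+969): 969 + j3 → |·| = √(969²+3²) = √938970 ≈ 969, ∠ = arctan(3/969) ≈ 0.18°
pole at origin: |s| = 3, ∠ = 90.00° (in denominator)
|H| = 10 · 4.2426 / 2907 ≈ 0.014594
Gain = 20 log₁₀(0.014594) ≈ -36.72 dB
∠H = 45.00° − 90.18° = -45.18°

-36.7 dB, -45.2°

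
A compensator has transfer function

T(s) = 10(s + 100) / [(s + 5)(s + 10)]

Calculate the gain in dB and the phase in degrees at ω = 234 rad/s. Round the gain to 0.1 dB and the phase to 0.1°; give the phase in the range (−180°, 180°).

-26.7 dB, -109.5°

At s = jω = j234:
zero (s+100): 100 + j234 → |·| = √(100²+234²) = √64756 ≈ 254.47, ∠ = arctan(234/100) ≈ 66.86°
pole (s+5): 5 + j234 → |·| = √(5²+234²) = √54781 ≈ 234.05, ∠ = arctan(234/5) ≈ 88.78°
pole (s+10): 10 + j234 → |·| = √(10²+234²) = √54856 ≈ 234.21, ∠ = arctan(234/10) ≈ 87.55°
|T| = 10 · 254.47 / 54817 ≈ 0.046422
Gain = 20 log₁₀(0.046422) ≈ -26.67 dB
∠T = 66.86° − 176.33° = -109.47°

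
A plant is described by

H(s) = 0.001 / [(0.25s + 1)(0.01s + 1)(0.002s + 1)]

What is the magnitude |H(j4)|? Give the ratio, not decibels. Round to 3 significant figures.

At ω = 4 rad/s:
pole (1 + j4·0.25) = 1 + j1 → |·| ≈ 1.4142, ∠ ≈ 45.00°
pole (1 + j4·0.01) = 1 + j0.04 → |·| ≈ 1.0008, ∠ ≈ 2.29°
pole (1 + j4·0.002) = 1 + j0.008 → |·| ≈ 1, ∠ ≈ 0.46°
|H| = 0.001 · 1 / (1.4142 · 1.0008 · 1) ≈ 0.00070655

0.000707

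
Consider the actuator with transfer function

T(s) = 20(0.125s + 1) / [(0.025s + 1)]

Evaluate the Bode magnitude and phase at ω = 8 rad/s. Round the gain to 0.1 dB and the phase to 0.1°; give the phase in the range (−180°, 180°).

28.9 dB, 33.7°

At ω = 8 rad/s:
zero (1 + j8·0.125) = 1 + j1 → |·| ≈ 1.4142, ∠ ≈ 45.00°
pole (1 + j8·0.025) = 1 + j0.2 → |·| ≈ 1.0198, ∠ ≈ 11.31°
|T| = 20 · 1.4142 / (1.0198) ≈ 27.735
Gain = 20 log₁₀(27.735) ≈ 28.86 dB
∠T = (45.00°) − (11.31°) = 33.69°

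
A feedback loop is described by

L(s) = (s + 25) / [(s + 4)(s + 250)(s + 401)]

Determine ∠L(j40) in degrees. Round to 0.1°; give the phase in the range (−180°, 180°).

-41.1°

At s = jω = j40:
zero (s+25): 25 + j40 → |·| = √(25²+40²) = √2225 ≈ 47.17, ∠ = arctan(40/25) ≈ 57.99°
pole (s+4): 4 + j40 → |·| = √(4²+40²) = √1616 ≈ 40.2, ∠ = arctan(40/4) ≈ 84.29°
pole (s+250): 250 + j40 → |·| = √(250²+40²) = √64100 ≈ 253.18, ∠ = arctan(40/250) ≈ 9.09°
pole (s+401): 401 + j40 → |·| = √(401²+40²) = √162401 ≈ 402.99, ∠ = arctan(40/401) ≈ 5.70°
∠L = 57.99° − 99.08° = -41.09°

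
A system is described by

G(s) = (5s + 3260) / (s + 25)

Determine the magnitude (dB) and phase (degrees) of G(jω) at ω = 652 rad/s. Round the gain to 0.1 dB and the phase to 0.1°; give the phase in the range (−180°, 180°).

17.0 dB, -42.8°

Substitute s = j652:
Numerator: 5(j652) + 3260 = 3260 + j3260
Denominator: (j652) + 25 = 25 + j652
|N| = √(3260² + 3260²) ≈ 4610.3, ∠N ≈ 45.00°
|D| = √(25² + 652²) ≈ 652.48, ∠D ≈ 87.80°
|G| = 4610.3 / 652.48 ≈ 7.0658
Gain = 20 log₁₀(7.0658) ≈ 16.98 dB
∠G = 45.00° − 87.80° = -42.80°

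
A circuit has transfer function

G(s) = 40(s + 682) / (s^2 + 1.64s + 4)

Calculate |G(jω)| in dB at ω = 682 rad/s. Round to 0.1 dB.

At s = jω = j682:
zero (s+682): 682 + j682 → |·| = √(682²+682²) = √930248 ≈ 964.49, ∠ = arctan(682/682) ≈ 45.00°
quadratic: (j682)² + 1.64·j682 + 4 = -465120 + j1118.48 → |·| ≈ 4.6512e+05, ∠ ≈ 179.86°
|G| = 40 · 964.49 / 4.6512e+05 ≈ 0.082945
Gain = 20 log₁₀(0.082945) ≈ -21.62 dB

-21.6 dB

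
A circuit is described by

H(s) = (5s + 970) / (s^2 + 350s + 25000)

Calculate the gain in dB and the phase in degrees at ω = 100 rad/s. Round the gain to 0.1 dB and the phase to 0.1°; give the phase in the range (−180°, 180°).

-30.9 dB, -39.5°

Substitute s = j100:
Numerator: 5(j100) + 970 = 970 + j500
Denominator: (j100)^2 + 350(j100) + 25000 = 15000 + j35000
|N| = √(970² + 500²) ≈ 1091.3, ∠N ≈ 27.27°
|D| = √(15000² + 35000²) ≈ 38079, ∠D ≈ 66.80°
|H| = 1091.3 / 38079 ≈ 0.028659
Gain = 20 log₁₀(0.028659) ≈ -30.85 dB
∠H = 27.27° − 66.80° = -39.53°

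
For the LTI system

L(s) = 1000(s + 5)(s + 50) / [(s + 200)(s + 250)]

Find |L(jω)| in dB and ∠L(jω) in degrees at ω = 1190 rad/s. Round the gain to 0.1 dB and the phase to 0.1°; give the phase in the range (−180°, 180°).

59.7 dB, 18.8°

At s = jω = j1190:
zero (s+5): 5 + j1190 → |·| = √(5²+1190²) = √1416125 ≈ 1190, ∠ = arctan(1190/5) ≈ 89.76°
zero (s+50): 50 + j1190 → |·| = √(50²+1190²) = √1418600 ≈ 1191, ∠ = arctan(1190/50) ≈ 87.59°
pole (s+200): 200 + j1190 → |·| = √(200²+1190²) = √1456100 ≈ 1206.7, ∠ = arctan(1190/200) ≈ 80.46°
pole (s+250): 250 + j1190 → |·| = √(250²+1190²) = √1478600 ≈ 1216, ∠ = arctan(1190/250) ≈ 78.14°
|L| = 1000 · 1.4173e+06 / 1.4673e+06 ≈ 965.92
Gain = 20 log₁₀(965.92) ≈ 59.70 dB
∠L = 177.35° − 158.60° = 18.75°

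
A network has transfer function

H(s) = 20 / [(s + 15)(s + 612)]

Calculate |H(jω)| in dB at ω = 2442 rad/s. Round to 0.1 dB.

At s = jω = j2442:
pole (s+15): 15 + j2442 → |·| = √(15²+2442²) = √5963589 ≈ 2442, ∠ = arctan(2442/15) ≈ 89.65°
pole (s+612): 612 + j2442 → |·| = √(612²+2442²) = √6337908 ≈ 2517.5, ∠ = arctan(2442/612) ≈ 75.93°
|H| = 20 / 6.1477e+06 ≈ 3.2532e-06
Gain = 20 log₁₀(3.2532e-06) ≈ -109.75 dB

-109.8 dB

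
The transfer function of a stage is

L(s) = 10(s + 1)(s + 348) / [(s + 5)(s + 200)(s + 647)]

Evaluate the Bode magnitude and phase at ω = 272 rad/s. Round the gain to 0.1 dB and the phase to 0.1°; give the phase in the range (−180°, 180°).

-34.6 dB, -37.6°

At s = jω = j272:
zero (s+1): 1 + j272 → |·| = √(1²+272²) = √73985 ≈ 272, ∠ = arctan(272/1) ≈ 89.79°
zero (s+348): 348 + j272 → |·| = √(348²+272²) = √195088 ≈ 441.69, ∠ = arctan(272/348) ≈ 38.01°
pole (s+5): 5 + j272 → |·| = √(5²+272²) = √74009 ≈ 272.05, ∠ = arctan(272/5) ≈ 88.95°
pole (s+200): 200 + j272 → |·| = √(200²+272²) = √113984 ≈ 337.62, ∠ = arctan(272/200) ≈ 53.67°
pole (s+647): 647 + j272 → |·| = √(647²+272²) = √492593 ≈ 701.85, ∠ = arctan(272/647) ≈ 22.80°
|L| = 10 · 1.2014e+05 / 6.4465e+07 ≈ 0.018636
Gain = 20 log₁₀(0.018636) ≈ -34.59 dB
∠L = 127.80° − 165.42° = -37.62°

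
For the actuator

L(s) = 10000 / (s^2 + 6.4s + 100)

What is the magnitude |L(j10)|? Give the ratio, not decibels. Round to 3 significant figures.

At s = jω = j10:
quadratic: (j10)² + 6.4·j10 + 100 = 0 + j64 → |·| ≈ 64, ∠ ≈ 90.00°
|L| = 10000 / 64 ≈ 156.25

156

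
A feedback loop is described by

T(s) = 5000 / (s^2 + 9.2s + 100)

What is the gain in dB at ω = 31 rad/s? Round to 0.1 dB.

14.8 dB

At s = jω = j31:
quadratic: (j31)² + 9.2·j31 + 100 = -861 + j285.2 → |·| ≈ 907.01, ∠ ≈ 161.67°
|T| = 5000 / 907.01 ≈ 5.5126
Gain = 20 log₁₀(5.5126) ≈ 14.83 dB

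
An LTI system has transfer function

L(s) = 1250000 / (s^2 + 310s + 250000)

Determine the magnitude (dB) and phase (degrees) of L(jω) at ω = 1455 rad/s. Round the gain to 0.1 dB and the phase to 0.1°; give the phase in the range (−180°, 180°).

-3.7 dB, -166.4°

At s = jω = j1455:
quadratic: (j1455)² + 310·j1455 + 250000 = -1867025 + j451050 → |·| ≈ 1.9207e+06, ∠ ≈ 166.42°
|L| = 1250000 / 1.9207e+06 ≈ 0.6508
Gain = 20 log₁₀(0.6508) ≈ -3.73 dB
∠L = 0.00° − 166.42° = -166.42°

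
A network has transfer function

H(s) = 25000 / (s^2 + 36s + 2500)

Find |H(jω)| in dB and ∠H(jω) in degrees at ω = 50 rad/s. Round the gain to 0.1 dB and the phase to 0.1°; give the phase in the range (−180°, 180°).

At s = jω = j50:
quadratic: (j50)² + 36·j50 + 2500 = 0 + j1800 → |·| ≈ 1800, ∠ ≈ 90.00°
|H| = 25000 / 1800 ≈ 13.889
Gain = 20 log₁₀(13.889) ≈ 22.85 dB
∠H = 0.00° − 90.00° = -90.00°

22.9 dB, -90.0°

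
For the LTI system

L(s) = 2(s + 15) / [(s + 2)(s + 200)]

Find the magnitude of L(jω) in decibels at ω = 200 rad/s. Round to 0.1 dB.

-43.0 dB

At s = jω = j200:
zero (s+15): 15 + j200 → |·| = √(15²+200²) = √40225 ≈ 200.56, ∠ = arctan(200/15) ≈ 85.71°
pole (s+2): 2 + j200 → |·| = √(2²+200²) = √40004 ≈ 200.01, ∠ = arctan(200/2) ≈ 89.43°
pole (s+200): 200 + j200 → |·| = √(200²+200²) = √80000 ≈ 282.84, ∠ = arctan(200/200) ≈ 45.00°
|L| = 2 · 200.56 / 56571 ≈ 0.0070906
Gain = 20 log₁₀(0.0070906) ≈ -42.99 dB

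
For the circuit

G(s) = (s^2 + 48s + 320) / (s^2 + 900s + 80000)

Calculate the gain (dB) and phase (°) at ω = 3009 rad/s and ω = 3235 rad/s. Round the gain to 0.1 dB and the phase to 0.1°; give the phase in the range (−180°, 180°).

ω = 3009: -0.3 dB, 15.9°; ω = 3235: -0.3 dB, 14.8°

Substitute s = j3009:
Numerator: (j3009)^2 + 48(j3009) + 320 = -9053761 + j144432
Denominator: (j3009)^2 + 900(j3009) + 80000 = -8974081 + j2708100
|N| = √(9053761² + 144432²) ≈ 9.0549e+06, ∠N ≈ 179.09°
|D| = √(8974081² + 2708100²) ≈ 9.3738e+06, ∠D ≈ 163.21°
|G| = 9.0549e+06 / 9.3738e+06 ≈ 0.96598
Gain = 20 log₁₀(0.96598) ≈ -0.30 dB
∠G = 179.09° − 163.21° = 15.88°

Substitute s = j3235:
Numerator: (j3235)^2 + 48(j3235) + 320 = -10464905 + j155280
Denominator: (j3235)^2 + 900(j3235) + 80000 = -10385225 + j2911500
|N| = √(10464905² + 155280²) ≈ 1.0466e+07, ∠N ≈ 179.15°
|D| = √(10385225² + 2911500²) ≈ 1.0786e+07, ∠D ≈ 164.34°
|G| = 1.0466e+07 / 1.0786e+07 ≈ 0.97033
Gain = 20 log₁₀(0.97033) ≈ -0.26 dB
∠G = 179.15° − 164.34° = 14.81°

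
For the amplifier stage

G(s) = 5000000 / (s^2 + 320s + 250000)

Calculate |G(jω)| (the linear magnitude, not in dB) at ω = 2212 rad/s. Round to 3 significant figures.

1.06

At s = jω = j2212:
quadratic: (j2212)² + 320·j2212 + 250000 = -4642944 + j707840 → |·| ≈ 4.6966e+06, ∠ ≈ 171.33°
|G| = 5000000 / 4.6966e+06 ≈ 1.0646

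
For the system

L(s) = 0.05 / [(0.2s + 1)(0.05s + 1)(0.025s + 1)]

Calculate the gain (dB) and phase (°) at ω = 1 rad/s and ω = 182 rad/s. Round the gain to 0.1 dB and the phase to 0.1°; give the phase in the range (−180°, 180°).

At ω = 1 rad/s:
pole (1 + j1·0.2) = 1 + j0.2 → |·| ≈ 1.0198, ∠ ≈ 11.31°
pole (1 + j1·0.05) = 1 + j0.05 → |·| ≈ 1.0012, ∠ ≈ 2.86°
pole (1 + j1·0.025) = 1 + j0.025 → |·| ≈ 1.0003, ∠ ≈ 1.43°
|L| = 0.05 · 1 / (1.0198 · 1.0012 · 1.0003) ≈ 0.048956
Gain = 20 log₁₀(0.048956) ≈ -26.20 dB
∠L = (0°) − (11.31° + 2.86° + 1.43°) = -15.60°

At ω = 182 rad/s:
pole (1 + j182·0.2) = 1 + j36.4 → |·| ≈ 36.414, ∠ ≈ 88.43°
pole (1 + j182·0.05) = 1 + j9.1 → |·| ≈ 9.1548, ∠ ≈ 83.73°
pole (1 + j182·0.025) = 1 + j4.55 → |·| ≈ 4.6586, ∠ ≈ 77.60°
|L| = 0.05 · 1 / (36.414 · 9.1548 · 4.6586) ≈ 3.2196e-05
Gain = 20 log₁₀(3.2196e-05) ≈ -89.84 dB
∠L = (0°) − (88.43° + 83.73° + 77.60°) = -249.76° ≡ 110.24° (principal value)

ω = 1: -26.2 dB, -15.6°; ω = 182: -89.8 dB, 110.2°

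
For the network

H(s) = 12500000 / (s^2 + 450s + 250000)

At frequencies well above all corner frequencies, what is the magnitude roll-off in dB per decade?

-40 dB/decade

Each pole contributes −20 dB/decade at high frequency; each zero contributes +20 dB/decade.
Net: 0 zero(s) − 2 pole(s) → -40 dB/decade.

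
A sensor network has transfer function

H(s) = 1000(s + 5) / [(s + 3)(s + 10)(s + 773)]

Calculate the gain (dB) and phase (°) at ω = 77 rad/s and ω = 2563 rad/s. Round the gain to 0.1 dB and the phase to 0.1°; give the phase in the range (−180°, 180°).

ω = 77: -35.6 dB, -89.8°; ω = 2563: -76.7 dB, -163.0°

At s = jω = j77:
zero (s+5): 5 + j77 → |·| = √(5²+77²) = √5954 ≈ 77.162, ∠ = arctan(77/5) ≈ 86.28°
pole (s+3): 3 + j77 → |·| = √(3²+77²) = √5938 ≈ 77.058, ∠ = arctan(77/3) ≈ 87.77°
pole (s+10): 10 + j77 → |·| = √(10²+77²) = √6029 ≈ 77.647, ∠ = arctan(77/10) ≈ 82.60°
pole (s+773): 773 + j77 → |·| = √(773²+77²) = √603458 ≈ 776.83, ∠ = arctan(77/773) ≈ 5.69°
|H| = 1000 · 77.162 / 4.648e+06 ≈ 0.016601
Gain = 20 log₁₀(0.016601) ≈ -35.60 dB
∠H = 86.28° − 176.06° = -89.78°

At s = jω = j2563:
zero (s+5): 5 + j2563 → |·| = √(5²+2563²) = √6568994 ≈ 2563, ∠ = arctan(2563/5) ≈ 89.89°
pole (s+3): 3 + j2563 → |·| = √(3²+2563²) = √6568978 ≈ 2563, ∠ = arctan(2563/3) ≈ 89.93°
pole (s+10): 10 + j2563 → |·| = √(10²+2563²) = √6569069 ≈ 2563, ∠ = arctan(2563/10) ≈ 89.78°
pole (s+773): 773 + j2563 → |·| = √(773²+2563²) = √7166498 ≈ 2677, ∠ = arctan(2563/773) ≈ 73.22°
|H| = 1000 · 2563 / 1.7585e+10 ≈ 0.00014575
Gain = 20 log₁₀(0.00014575) ≈ -76.73 dB
∠H = 89.89° − 252.93° = -163.04°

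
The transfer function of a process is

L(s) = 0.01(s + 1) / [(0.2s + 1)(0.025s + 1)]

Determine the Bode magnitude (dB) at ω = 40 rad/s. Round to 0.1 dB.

-29.1 dB

At ω = 40 rad/s:
zero (1 + j40·1) = 1 + j40 → |·| ≈ 40.012, ∠ ≈ 88.57°
pole (1 + j40·0.2) = 1 + j8 → |·| ≈ 8.0623, ∠ ≈ 82.87°
pole (1 + j40·0.025) = 1 + j1 → |·| ≈ 1.4142, ∠ ≈ 45.00°
|L| = 0.01 · 40.012 / (8.0623 · 1.4142) ≈ 0.035093
Gain = 20 log₁₀(0.035093) ≈ -29.10 dB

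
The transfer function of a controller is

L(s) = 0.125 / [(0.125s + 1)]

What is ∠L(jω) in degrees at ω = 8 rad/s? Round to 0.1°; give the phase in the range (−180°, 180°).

At ω = 8 rad/s:
pole (1 + j8·0.125) = 1 + j1 → |·| ≈ 1.4142, ∠ ≈ 45.00°
∠L = (0°) − (45.00°) = -45.00°

-45.0°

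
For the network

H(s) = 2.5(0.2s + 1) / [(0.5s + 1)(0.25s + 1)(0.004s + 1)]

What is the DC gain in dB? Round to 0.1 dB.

H(0) = 2.5 · 1 / 1 = 2.5
20 log₁₀(2.5) ≈ 7.96 dB

8.0 dB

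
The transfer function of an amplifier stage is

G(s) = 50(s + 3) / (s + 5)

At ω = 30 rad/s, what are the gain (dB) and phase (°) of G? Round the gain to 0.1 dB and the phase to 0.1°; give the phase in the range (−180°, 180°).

33.9 dB, 3.8°

At s = jω = j30:
zero (s+3): 3 + j30 → |·| = √(3²+30²) = √909 ≈ 30.15, ∠ = arctan(30/3) ≈ 84.29°
pole (s+5): 5 + j30 → |·| = √(5²+30²) = √925 ≈ 30.414, ∠ = arctan(30/5) ≈ 80.54°
|G| = 50 · 30.15 / 30.414 ≈ 49.566
Gain = 20 log₁₀(49.566) ≈ 33.90 dB
∠G = 84.29° − 80.54° = 3.75°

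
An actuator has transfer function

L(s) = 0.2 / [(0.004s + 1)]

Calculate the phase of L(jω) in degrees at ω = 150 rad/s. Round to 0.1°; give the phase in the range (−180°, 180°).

-31.0°

At ω = 150 rad/s:
pole (1 + j150·0.004) = 1 + j0.6 → |·| ≈ 1.1662, ∠ ≈ 30.96°
∠L = (0°) − (30.96°) = -30.96°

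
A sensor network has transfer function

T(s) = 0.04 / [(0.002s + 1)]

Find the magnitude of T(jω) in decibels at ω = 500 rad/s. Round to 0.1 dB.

At ω = 500 rad/s:
pole (1 + j500·0.002) = 1 + j1 → |·| ≈ 1.4142, ∠ ≈ 45.00°
|T| = 0.04 · 1 / (1.4142) ≈ 0.028285
Gain = 20 log₁₀(0.028285) ≈ -30.97 dB

-31.0 dB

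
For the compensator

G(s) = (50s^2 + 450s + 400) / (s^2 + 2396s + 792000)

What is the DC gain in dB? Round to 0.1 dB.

-65.9 dB

G(0) = 400 / 792000 ≈ 0.00050505
20 log₁₀(0.00050505) ≈ -65.93 dB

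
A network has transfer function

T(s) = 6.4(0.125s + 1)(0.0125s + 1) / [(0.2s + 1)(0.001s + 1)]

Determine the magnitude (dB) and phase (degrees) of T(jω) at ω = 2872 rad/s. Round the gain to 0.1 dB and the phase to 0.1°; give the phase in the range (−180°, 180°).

At ω = 2872 rad/s:
zero (1 + j2872·0.125) = 1 + j359 → |·| ≈ 359, ∠ ≈ 89.84°
zero (1 + j2872·0.0125) = 1 + j35.9 → |·| ≈ 35.914, ∠ ≈ 88.40°
pole (1 + j2872·0.2) = 1 + j574.4 → |·| ≈ 574.4, ∠ ≈ 89.90°
pole (1 + j2872·0.001) = 1 + j2.872 → |·| ≈ 3.0411, ∠ ≈ 70.80°
|T| = 6.4 · 359 · 35.914 / (574.4 · 3.0411) ≈ 47.238
Gain = 20 log₁₀(47.238) ≈ 33.49 dB
∠T = (89.84° + 88.40°) − (89.90° + 70.80°) = 17.54°

33.5 dB, 17.5°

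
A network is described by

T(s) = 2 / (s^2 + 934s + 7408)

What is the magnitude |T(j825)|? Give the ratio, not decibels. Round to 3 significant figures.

1.95e-06

Substitute s = j825:
Numerator: 2 = 2 + j0
Denominator: (j825)^2 + 934(j825) + 7408 = -673217 + j770550
|N| = √(2² + 0²) ≈ 2, ∠N ≈ 0.00°
|D| = √(673217² + 770550²) ≈ 1.0232e+06, ∠D ≈ 131.14°
|T| = 2 / 1.0232e+06 ≈ 1.9547e-06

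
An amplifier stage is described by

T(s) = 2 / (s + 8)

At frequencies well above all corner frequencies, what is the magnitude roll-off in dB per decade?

Each pole contributes −20 dB/decade at high frequency; each zero contributes +20 dB/decade.
Net: 0 zero(s) − 1 pole(s) → -20 dB/decade.

-20 dB/decade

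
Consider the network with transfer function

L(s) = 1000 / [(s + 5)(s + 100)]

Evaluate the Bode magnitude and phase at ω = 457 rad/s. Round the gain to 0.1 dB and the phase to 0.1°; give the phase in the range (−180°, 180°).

-46.6 dB, -167.0°

At s = jω = j457:
pole (s+5): 5 + j457 → |·| = √(5²+457²) = √208874 ≈ 457.03, ∠ = arctan(457/5) ≈ 89.37°
pole (s+100): 100 + j457 → |·| = √(100²+457²) = √218849 ≈ 467.81, ∠ = arctan(457/100) ≈ 77.66°
|L| = 1000 / 2.138e+05 ≈ 0.0046773
Gain = 20 log₁₀(0.0046773) ≈ -46.60 dB
∠L = 0.00° − 167.03° = -167.03°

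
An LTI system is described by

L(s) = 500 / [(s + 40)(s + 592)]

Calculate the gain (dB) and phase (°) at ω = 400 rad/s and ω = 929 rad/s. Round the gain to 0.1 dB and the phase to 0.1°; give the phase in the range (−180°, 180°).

ω = 400: -55.2 dB, -118.3°; ω = 929: -66.2 dB, -145.0°

At s = jω = j400:
pole (s+40): 40 + j400 → |·| = √(40²+400²) = √161600 ≈ 402, ∠ = arctan(400/40) ≈ 84.29°
pole (s+592): 592 + j400 → |·| = √(592²+400²) = √510464 ≈ 714.47, ∠ = arctan(400/592) ≈ 34.05°
|L| = 500 / 2.8722e+05 ≈ 0.0017408
Gain = 20 log₁₀(0.0017408) ≈ -55.19 dB
∠L = 0.00° − 118.34° = -118.34°

At s = jω = j929:
pole (s+40): 40 + j929 → |·| = √(40²+929²) = √864641 ≈ 929.86, ∠ = arctan(929/40) ≈ 87.53°
pole (s+592): 592 + j929 → |·| = √(592²+929²) = √1213505 ≈ 1101.6, ∠ = arctan(929/592) ≈ 57.49°
|L| = 500 / 1.0243e+06 ≈ 0.00048814
Gain = 20 log₁₀(0.00048814) ≈ -66.23 dB
∠L = 0.00° − 145.02° = -145.02°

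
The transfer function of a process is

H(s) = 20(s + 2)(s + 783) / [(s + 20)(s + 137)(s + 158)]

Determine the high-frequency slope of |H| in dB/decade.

-20 dB/decade

Each pole contributes −20 dB/decade at high frequency; each zero contributes +20 dB/decade.
Net: 2 zero(s) − 3 pole(s) → -20 dB/decade.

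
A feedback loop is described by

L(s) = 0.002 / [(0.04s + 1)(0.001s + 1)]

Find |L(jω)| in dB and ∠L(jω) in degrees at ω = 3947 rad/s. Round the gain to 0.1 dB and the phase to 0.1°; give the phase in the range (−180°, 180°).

At ω = 3947 rad/s:
pole (1 + j3947·0.04) = 1 + j157.88 → |·| ≈ 157.88, ∠ ≈ 89.64°
pole (1 + j3947·0.001) = 1 + j3.947 → |·| ≈ 4.0717, ∠ ≈ 75.78°
|L| = 0.002 · 1 / (157.88 · 4.0717) ≈ 3.1112e-06
Gain = 20 log₁₀(3.1112e-06) ≈ -110.14 dB
∠L = (0°) − (89.64° + 75.78°) = -165.42°

-110.1 dB, -165.4°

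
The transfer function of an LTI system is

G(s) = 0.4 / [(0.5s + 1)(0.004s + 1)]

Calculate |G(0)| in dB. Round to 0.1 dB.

G(0) = 0.4 · 1 / 1 = 0.4
20 log₁₀(0.4) ≈ -7.96 dB

-8.0 dB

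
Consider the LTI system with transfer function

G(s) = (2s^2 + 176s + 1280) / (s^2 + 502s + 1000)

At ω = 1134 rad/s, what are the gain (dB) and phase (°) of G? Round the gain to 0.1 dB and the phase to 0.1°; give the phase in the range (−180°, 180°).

Substitute s = j1134:
Numerator: 2(j1134)^2 + 176(j1134) + 1280 = -2570632 + j199584
Denominator: (j1134)^2 + 502(j1134) + 1000 = -1284956 + j569268
|N| = √(2570632² + 199584²) ≈ 2.5784e+06, ∠N ≈ 175.56°
|D| = √(1284956² + 569268²) ≈ 1.4054e+06, ∠D ≈ 156.11°
|G| = 2.5784e+06 / 1.4054e+06 ≈ 1.8346
Gain = 20 log₁₀(1.8346) ≈ 5.27 dB
∠G = 175.56° − 156.11° = 19.45°

5.3 dB, 19.5°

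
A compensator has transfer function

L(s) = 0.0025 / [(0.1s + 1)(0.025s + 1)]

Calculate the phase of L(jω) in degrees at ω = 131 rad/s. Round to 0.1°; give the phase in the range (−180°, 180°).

At ω = 131 rad/s:
pole (1 + j131·0.1) = 1 + j13.1 → |·| ≈ 13.138, ∠ ≈ 85.63°
pole (1 + j131·0.025) = 1 + j3.275 → |·| ≈ 3.4243, ∠ ≈ 73.02°
∠L = (0°) − (85.63° + 73.02°) = -158.65°

-158.7°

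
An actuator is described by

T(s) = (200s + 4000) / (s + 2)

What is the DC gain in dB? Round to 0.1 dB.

T(0) = 4000 / 2 = 2000
20 log₁₀(2000) ≈ 66.02 dB

66.0 dB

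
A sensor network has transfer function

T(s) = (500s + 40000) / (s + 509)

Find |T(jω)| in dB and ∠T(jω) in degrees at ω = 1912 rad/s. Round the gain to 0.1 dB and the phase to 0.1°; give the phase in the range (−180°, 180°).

Substitute s = j1912:
Numerator: 500(j1912) + 40000 = 40000 + j956000
Denominator: (j1912) + 509 = 509 + j1912
|N| = √(40000² + 956000²) ≈ 9.5684e+05, ∠N ≈ 87.60°
|D| = √(509² + 1912²) ≈ 1978.6, ∠D ≈ 75.09°
|T| = 9.5684e+05 / 1978.6 ≈ 483.59
Gain = 20 log₁₀(483.59) ≈ 53.69 dB
∠T = 87.60° − 75.09° = 12.51°

53.7 dB, 12.5°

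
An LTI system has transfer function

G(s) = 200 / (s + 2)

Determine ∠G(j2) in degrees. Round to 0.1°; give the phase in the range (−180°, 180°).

-45.0°

Substitute s = j2:
Numerator: 200 = 200 + j0
Denominator: (j2) + 2 = 2 + j2
|N| = √(200² + 0²) ≈ 200, ∠N ≈ 0.00°
|D| = √(2² + 2²) ≈ 2.8284, ∠D ≈ 45.00°
∠G = 0.00° − 45.00° = -45.00°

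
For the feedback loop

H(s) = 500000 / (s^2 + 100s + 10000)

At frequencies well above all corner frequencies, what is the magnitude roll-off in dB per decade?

-40 dB/decade

Each pole contributes −20 dB/decade at high frequency; each zero contributes +20 dB/decade.
Net: 0 zero(s) − 2 pole(s) → -40 dB/decade.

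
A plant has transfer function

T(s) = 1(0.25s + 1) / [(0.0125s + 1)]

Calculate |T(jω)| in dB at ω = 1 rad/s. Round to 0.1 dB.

0.3 dB

At ω = 1 rad/s:
zero (1 + j1·0.25) = 1 + j0.25 → |·| ≈ 1.0308, ∠ ≈ 14.04°
pole (1 + j1·0.0125) = 1 + j0.0125 → |·| ≈ 1.0001, ∠ ≈ 0.72°
|T| = 1 · 1.0308 / (1.0001) ≈ 1.0307
Gain = 20 log₁₀(1.0307) ≈ 0.26 dB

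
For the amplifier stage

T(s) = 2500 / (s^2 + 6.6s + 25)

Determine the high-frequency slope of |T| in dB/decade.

-40 dB/decade

Each pole contributes −20 dB/decade at high frequency; each zero contributes +20 dB/decade.
Net: 0 zero(s) − 2 pole(s) → -40 dB/decade.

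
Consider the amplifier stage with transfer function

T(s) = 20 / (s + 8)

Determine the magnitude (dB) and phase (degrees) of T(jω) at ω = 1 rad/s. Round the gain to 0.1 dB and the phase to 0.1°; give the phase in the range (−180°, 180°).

Substitute s = j1:
Numerator: 20 = 20 + j0
Denominator: (j1) + 8 = 8 + j1
|N| = √(20² + 0²) ≈ 20, ∠N ≈ 0.00°
|D| = √(8² + 1²) ≈ 8.0623, ∠D ≈ 7.13°
|T| = 20 / 8.0623 ≈ 2.4807
Gain = 20 log₁₀(2.4807) ≈ 7.89 dB
∠T = 0.00° − 7.13° = -7.13°

7.9 dB, -7.1°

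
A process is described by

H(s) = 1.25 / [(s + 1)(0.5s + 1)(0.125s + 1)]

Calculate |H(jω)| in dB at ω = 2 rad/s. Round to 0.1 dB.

At ω = 2 rad/s:
pole (1 + j2·1) = 1 + j2 → |·| ≈ 2.2361, ∠ ≈ 63.43°
pole (1 + j2·0.5) = 1 + j1 → |·| ≈ 1.4142, ∠ ≈ 45.00°
pole (1 + j2·0.125) = 1 + j0.25 → |·| ≈ 1.0308, ∠ ≈ 14.04°
|H| = 1.25 · 1 / (2.2361 · 1.4142 · 1.0308) ≈ 0.38347
Gain = 20 log₁₀(0.38347) ≈ -8.33 dB

-8.3 dB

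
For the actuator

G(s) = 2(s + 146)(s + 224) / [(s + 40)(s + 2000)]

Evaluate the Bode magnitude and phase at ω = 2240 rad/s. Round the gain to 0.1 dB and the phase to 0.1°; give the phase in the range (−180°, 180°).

3.5 dB, 33.3°

At s = jω = j2240:
zero (s+146): 146 + j2240 → |·| = √(146²+2240²) = √5038916 ≈ 2244.8, ∠ = arctan(2240/146) ≈ 86.27°
zero (s+224): 224 + j2240 → |·| = √(224²+2240²) = √5067776 ≈ 2251.2, ∠ = arctan(2240/224) ≈ 84.29°
pole (s+40): 40 + j2240 → |·| = √(40²+2240²) = √5019200 ≈ 2240.4, ∠ = arctan(2240/40) ≈ 88.98°
pole (s+2000): 2000 + j2240 → |·| = √(2000²+2240²) = √9017600 ≈ 3002.9, ∠ = arctan(2240/2000) ≈ 48.24°
|G| = 2 · 5.0535e+06 / 6.7277e+06 ≈ 1.5023
Gain = 20 log₁₀(1.5023) ≈ 3.54 dB
∠G = 170.56° − 137.22° = 33.34°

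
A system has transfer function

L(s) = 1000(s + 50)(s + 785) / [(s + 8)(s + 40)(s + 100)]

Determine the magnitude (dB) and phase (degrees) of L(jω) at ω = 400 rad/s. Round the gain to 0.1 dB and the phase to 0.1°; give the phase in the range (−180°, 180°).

At s = jω = j400:
zero (s+50): 50 + j400 → |·| = √(50²+400²) = √162500 ≈ 403.11, ∠ = arctan(400/50) ≈ 82.87°
zero (s+785): 785 + j400 → |·| = √(785²+400²) = √776225 ≈ 881.04, ∠ = arctan(400/785) ≈ 27.00°
pole (s+8): 8 + j400 → |·| = √(8²+400²) = √160064 ≈ 400.08, ∠ = arctan(400/8) ≈ 88.85°
pole (s+40): 40 + j400 → |·| = √(40²+400²) = √161600 ≈ 402, ∠ = arctan(400/40) ≈ 84.29°
pole (s+100): 100 + j400 → |·| = √(100²+400²) = √170000 ≈ 412.31, ∠ = arctan(400/100) ≈ 75.96°
|L| = 1000 · 3.5516e+05 / 6.6313e+07 ≈ 5.3558
Gain = 20 log₁₀(5.3558) ≈ 14.58 dB
∠L = 109.87° − 249.10° = -139.23°

14.6 dB, -139.2°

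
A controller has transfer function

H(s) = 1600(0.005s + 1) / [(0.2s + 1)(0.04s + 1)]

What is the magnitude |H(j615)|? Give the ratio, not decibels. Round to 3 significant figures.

At ω = 615 rad/s:
zero (1 + j615·0.005) = 1 + j3.075 → |·| ≈ 3.2335, ∠ ≈ 71.99°
pole (1 + j615·0.2) = 1 + j123 → |·| ≈ 123, ∠ ≈ 89.53°
pole (1 + j615·0.04) = 1 + j24.6 → |·| ≈ 24.62, ∠ ≈ 87.67°
|H| = 1600 · 3.2335 / (123 · 24.62) ≈ 1.7084

1.71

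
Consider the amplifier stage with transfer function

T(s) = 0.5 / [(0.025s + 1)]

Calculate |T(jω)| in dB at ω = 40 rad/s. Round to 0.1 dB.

-9.0 dB

At ω = 40 rad/s:
pole (1 + j40·0.025) = 1 + j1 → |·| ≈ 1.4142, ∠ ≈ 45.00°
|T| = 0.5 · 1 / (1.4142) ≈ 0.35356
Gain = 20 log₁₀(0.35356) ≈ -9.03 dB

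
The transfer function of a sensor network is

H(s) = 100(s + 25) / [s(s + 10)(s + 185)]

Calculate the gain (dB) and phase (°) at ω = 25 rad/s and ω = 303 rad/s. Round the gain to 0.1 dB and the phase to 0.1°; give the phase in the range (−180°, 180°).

ω = 25: -31.0 dB, -120.9°; ω = 303: -60.6 dB, -151.4°

At s = jω = j25:
zero (s+25): 25 + j25 → |·| = √(25²+25²) = √1250 ≈ 35.355, ∠ = arctan(25/25) ≈ 45.00°
pole (s+10): 10 + j25 → |·| = √(10²+25²) = √725 ≈ 26.926, ∠ = arctan(25/10) ≈ 68.20°
pole (s+185): 185 + j25 → |·| = √(185²+25²) = √34850 ≈ 186.68, ∠ = arctan(25/185) ≈ 7.70°
pole at origin: |s| = 25, ∠ = 90.00° (in denominator)
|H| = 100 · 35.355 / 1.2566e+05 ≈ 0.028135
Gain = 20 log₁₀(0.028135) ≈ -31.02 dB
∠H = 45.00° − 165.90° = -120.90°

At s = jω = j303:
zero (s+25): 25 + j303 → |·| = √(25²+303²) = √92434 ≈ 304.03, ∠ = arctan(303/25) ≈ 85.28°
pole (s+10): 10 + j303 → |·| = √(10²+303²) = √91909 ≈ 303.16, ∠ = arctan(303/10) ≈ 88.11°
pole (s+185): 185 + j303 → |·| = √(185²+303²) = √126034 ≈ 355.01, ∠ = arctan(303/185) ≈ 58.59°
pole at origin: |s| = 303, ∠ = 90.00° (in denominator)
|H| = 100 · 304.03 / 3.261e+07 ≈ 0.00093232
Gain = 20 log₁₀(0.00093232) ≈ -60.61 dB
∠H = 85.28° − 236.70° = -151.42°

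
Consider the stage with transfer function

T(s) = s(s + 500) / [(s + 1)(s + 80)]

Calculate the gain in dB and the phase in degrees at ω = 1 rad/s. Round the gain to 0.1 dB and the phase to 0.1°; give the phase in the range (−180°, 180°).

12.9 dB, 44.4°

At s = jω = j1:
zero (s+500): 500 + j1 → |·| = √(500²+1²) = √250001 ≈ 500, ∠ = arctan(1/500) ≈ 0.11°
zero at origin: s = j1 → |·| = 1, ∠ = 90.00°
pole (s+1): 1 + j1 → |·| = √(1²+1²) = √2 ≈ 1.4142, ∠ = arctan(1/1) ≈ 45.00°
pole (s+80): 80 + j1 → |·| = √(80²+1²) = √6401 ≈ 80.006, ∠ = arctan(1/80) ≈ 0.72°
|T| = 1 · 500 / 113.14 ≈ 4.4193
Gain = 20 log₁₀(4.4193) ≈ 12.91 dB
∠T = 90.11° − 45.72° = 44.39°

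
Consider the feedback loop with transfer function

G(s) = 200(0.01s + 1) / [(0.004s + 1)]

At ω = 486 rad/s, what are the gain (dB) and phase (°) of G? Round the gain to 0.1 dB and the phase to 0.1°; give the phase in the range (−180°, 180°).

At ω = 486 rad/s:
zero (1 + j486·0.01) = 1 + j4.86 → |·| ≈ 4.9618, ∠ ≈ 78.37°
pole (1 + j486·0.004) = 1 + j1.944 → |·| ≈ 2.1861, ∠ ≈ 62.78°
|G| = 200 · 4.9618 / (2.1861) ≈ 453.94
Gain = 20 log₁₀(453.94) ≈ 53.14 dB
∠G = (78.37°) − (62.78°) = 15.59°

53.1 dB, 15.6°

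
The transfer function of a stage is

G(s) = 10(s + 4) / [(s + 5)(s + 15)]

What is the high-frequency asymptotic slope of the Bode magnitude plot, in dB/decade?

-20 dB/decade

Each pole contributes −20 dB/decade at high frequency; each zero contributes +20 dB/decade.
Net: 1 zero(s) − 2 pole(s) → -20 dB/decade.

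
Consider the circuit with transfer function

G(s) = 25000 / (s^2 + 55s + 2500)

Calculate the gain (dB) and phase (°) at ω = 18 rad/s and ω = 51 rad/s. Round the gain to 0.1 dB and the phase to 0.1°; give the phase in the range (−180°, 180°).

At s = jω = j18:
quadratic: (j18)² + 55·j18 + 2500 = 2176 + j990 → |·| ≈ 2390.6, ∠ ≈ 24.46°
|G| = 25000 / 2390.6 ≈ 10.458
Gain = 20 log₁₀(10.458) ≈ 20.39 dB
∠G = 0.00° − 24.46° = -24.46°

At s = jω = j51:
quadratic: (j51)² + 55·j51 + 2500 = -101 + j2805 → |·| ≈ 2806.8, ∠ ≈ 92.06°
|G| = 25000 / 2806.8 ≈ 8.9069
Gain = 20 log₁₀(8.9069) ≈ 18.99 dB
∠G = 0.00° − 92.06° = -92.06°

ω = 18: 20.4 dB, -24.5°; ω = 51: 19.0 dB, -92.1°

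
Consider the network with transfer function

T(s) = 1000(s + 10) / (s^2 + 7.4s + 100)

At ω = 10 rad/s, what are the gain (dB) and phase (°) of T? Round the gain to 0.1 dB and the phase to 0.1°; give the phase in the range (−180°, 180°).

45.6 dB, -45.0°

At s = jω = j10:
zero (s+10): 10 + j10 → |·| = √(10²+10²) = √200 ≈ 14.142, ∠ = arctan(10/10) ≈ 45.00°
quadratic: (j10)² + 7.4·j10 + 100 = 0 + j74 → |·| ≈ 74, ∠ ≈ 90.00°
|T| = 1000 · 14.142 / 74 ≈ 191.11
Gain = 20 log₁₀(191.11) ≈ 45.63 dB
∠T = 45.00° − 90.00° = -45.00°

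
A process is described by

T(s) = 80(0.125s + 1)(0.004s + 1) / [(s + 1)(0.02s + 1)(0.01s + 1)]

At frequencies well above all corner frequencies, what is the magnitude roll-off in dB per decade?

-20 dB/decade

Each pole contributes −20 dB/decade at high frequency; each zero contributes +20 dB/decade.
Net: 2 zero(s) − 3 pole(s) → -20 dB/decade.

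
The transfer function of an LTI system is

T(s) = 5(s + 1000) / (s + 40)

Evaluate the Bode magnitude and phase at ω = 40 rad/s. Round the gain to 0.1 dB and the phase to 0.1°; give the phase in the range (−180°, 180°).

At s = jω = j40:
zero (s+1000): 1000 + j40 → |·| = √(1000²+40²) = √1001600 ≈ 1000.8, ∠ = arctan(40/1000) ≈ 2.29°
pole (s+40): 40 + j40 → |·| = √(40²+40²) = √3200 ≈ 56.569, ∠ = arctan(40/40) ≈ 45.00°
|T| = 5 · 1000.8 / 56.569 ≈ 88.458
Gain = 20 log₁₀(88.458) ≈ 38.93 dB
∠T = 2.29° − 45.00° = -42.71°

38.9 dB, -42.7°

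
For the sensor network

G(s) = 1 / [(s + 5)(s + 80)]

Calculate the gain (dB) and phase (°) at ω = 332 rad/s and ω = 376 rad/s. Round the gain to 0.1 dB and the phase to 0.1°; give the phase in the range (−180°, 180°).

ω = 332: -101.1 dB, -165.6°; ω = 376: -103.2 dB, -167.2°

At s = jω = j332:
pole (s+5): 5 + j332 → |·| = √(5²+332²) = √110249 ≈ 332.04, ∠ = arctan(332/5) ≈ 89.14°
pole (s+80): 80 + j332 → |·| = √(80²+332²) = √116624 ≈ 341.5, ∠ = arctan(332/80) ≈ 76.45°
|G| = 1 / 1.1339e+05 ≈ 8.8191e-06
Gain = 20 log₁₀(8.8191e-06) ≈ -101.09 dB
∠G = 0.00° − 165.59° = -165.59°

At s = jω = j376:
pole (s+5): 5 + j376 → |·| = √(5²+376²) = √141401 ≈ 376.03, ∠ = arctan(376/5) ≈ 89.24°
pole (s+80): 80 + j376 → |·| = √(80²+376²) = √147776 ≈ 384.42, ∠ = arctan(376/80) ≈ 77.99°
|G| = 1 / 1.4455e+05 ≈ 6.918e-06
Gain = 20 log₁₀(6.918e-06) ≈ -103.20 dB
∠G = 0.00° − 167.23° = -167.23°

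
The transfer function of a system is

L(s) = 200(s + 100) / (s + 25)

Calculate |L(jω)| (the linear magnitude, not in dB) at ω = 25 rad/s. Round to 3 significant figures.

At s = jω = j25:
zero (s+100): 100 + j25 → |·| = √(100²+25²) = √10625 ≈ 103.08, ∠ = arctan(25/100) ≈ 14.04°
pole (s+25): 25 + j25 → |·| = √(25²+25²) = √1250 ≈ 35.355, ∠ = arctan(25/25) ≈ 45.00°
|L| = 200 · 103.08 / 35.355 ≈ 583.11

583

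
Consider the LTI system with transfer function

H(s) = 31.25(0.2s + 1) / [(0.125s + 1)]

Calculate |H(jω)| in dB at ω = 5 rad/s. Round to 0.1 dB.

31.5 dB

At ω = 5 rad/s:
zero (1 + j5·0.2) = 1 + j1 → |·| ≈ 1.4142, ∠ ≈ 45.00°
pole (1 + j5·0.125) = 1 + j0.625 → |·| ≈ 1.1792, ∠ ≈ 32.01°
|H| = 31.25 · 1.4142 / (1.1792) ≈ 37.478
Gain = 20 log₁₀(37.478) ≈ 31.48 dB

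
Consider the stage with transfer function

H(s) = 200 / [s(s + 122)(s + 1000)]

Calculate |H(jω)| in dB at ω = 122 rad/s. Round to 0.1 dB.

-100.5 dB

At s = jω = j122:
pole (s+122): 122 + j122 → |·| = √(122²+122²) = √29768 ≈ 172.53, ∠ = arctan(122/122) ≈ 45.00°
pole (s+1000): 1000 + j122 → |·| = √(1000²+122²) = √1014884 ≈ 1007.4, ∠ = arctan(122/1000) ≈ 6.96°
pole at origin: |s| = 122, ∠ = 90.00° (in denominator)
|H| = 200 / 2.1204e+07 ≈ 9.4322e-06
Gain = 20 log₁₀(9.4322e-06) ≈ -100.51 dB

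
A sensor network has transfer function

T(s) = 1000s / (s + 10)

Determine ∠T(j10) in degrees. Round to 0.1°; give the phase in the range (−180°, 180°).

45.0°

At s = jω = j10:
zero at origin: s = j10 → |·| = 10, ∠ = 90.00°
pole (s+10): 10 + j10 → |·| = √(10²+10²) = √200 ≈ 14.142, ∠ = arctan(10/10) ≈ 45.00°
∠T = 90.00° − 45.00° = 45.00°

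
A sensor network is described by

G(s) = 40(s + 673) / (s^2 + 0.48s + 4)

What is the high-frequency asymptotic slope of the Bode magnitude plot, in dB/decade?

Each pole contributes −20 dB/decade at high frequency; each zero contributes +20 dB/decade.
Net: 1 zero(s) − 2 pole(s) → -20 dB/decade.

-20 dB/decade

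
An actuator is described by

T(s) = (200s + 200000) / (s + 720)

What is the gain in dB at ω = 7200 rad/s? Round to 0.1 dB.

46.1 dB

Substitute s = j7200:
Numerator: 200(j7200) + 200000 = 200000 + j1440000
Denominator: (j7200) + 720 = 720 + j7200
|N| = √(200000² + 1440000²) ≈ 1.4538e+06, ∠N ≈ 82.09°
|D| = √(720² + 7200²) ≈ 7235.9, ∠D ≈ 84.29°
|T| = 1.4538e+06 / 7235.9 ≈ 200.91
Gain = 20 log₁₀(200.91) ≈ 46.06 dB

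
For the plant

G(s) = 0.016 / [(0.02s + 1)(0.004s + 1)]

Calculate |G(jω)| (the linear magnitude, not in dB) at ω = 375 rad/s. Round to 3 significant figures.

At ω = 375 rad/s:
pole (1 + j375·0.02) = 1 + j7.5 → |·| ≈ 7.5664, ∠ ≈ 82.41°
pole (1 + j375·0.004) = 1 + j1.5 → |·| ≈ 1.8028, ∠ ≈ 56.31°
|G| = 0.016 · 1 / (7.5664 · 1.8028) ≈ 0.001173

0.00117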